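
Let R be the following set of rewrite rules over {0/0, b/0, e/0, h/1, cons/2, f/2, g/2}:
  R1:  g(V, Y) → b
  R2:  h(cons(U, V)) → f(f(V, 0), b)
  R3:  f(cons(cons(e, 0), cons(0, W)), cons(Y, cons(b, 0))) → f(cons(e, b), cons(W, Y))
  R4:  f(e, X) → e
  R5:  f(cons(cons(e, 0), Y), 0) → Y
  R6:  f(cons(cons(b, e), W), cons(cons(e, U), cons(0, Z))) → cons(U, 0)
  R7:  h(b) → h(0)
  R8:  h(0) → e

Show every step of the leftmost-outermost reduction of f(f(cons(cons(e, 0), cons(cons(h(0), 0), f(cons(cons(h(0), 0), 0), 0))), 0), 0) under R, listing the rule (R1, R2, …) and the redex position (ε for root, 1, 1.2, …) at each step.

1. f(f(cons(cons(e, 0), cons(cons(h(0), 0), f(cons(cons(h(0), 0), 0), 0))), 0), 0)  →  f(cons(cons(h(0), 0), f(cons(cons(h(0), 0), 0), 0)), 0)   [R5 at 1]
2. f(cons(cons(h(0), 0), f(cons(cons(h(0), 0), 0), 0)), 0)  →  f(cons(cons(e, 0), f(cons(cons(h(0), 0), 0), 0)), 0)   [R8 at 1.1.1]
3. f(cons(cons(e, 0), f(cons(cons(h(0), 0), 0), 0)), 0)  →  f(cons(cons(h(0), 0), 0), 0)   [R5 at ε]
4. f(cons(cons(h(0), 0), 0), 0)  →  f(cons(cons(e, 0), 0), 0)   [R8 at 1.1.1]
5. f(cons(cons(e, 0), 0), 0)  →  0   [R5 at ε]

0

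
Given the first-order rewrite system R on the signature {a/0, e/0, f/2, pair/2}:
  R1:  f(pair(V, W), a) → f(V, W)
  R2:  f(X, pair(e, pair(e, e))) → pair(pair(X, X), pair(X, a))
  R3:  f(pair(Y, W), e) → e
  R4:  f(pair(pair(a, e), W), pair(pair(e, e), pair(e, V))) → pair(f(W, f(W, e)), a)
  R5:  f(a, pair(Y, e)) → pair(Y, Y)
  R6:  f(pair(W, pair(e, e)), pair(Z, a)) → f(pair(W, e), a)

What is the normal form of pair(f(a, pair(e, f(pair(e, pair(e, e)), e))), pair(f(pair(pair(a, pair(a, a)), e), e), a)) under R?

pair(pair(e, e), pair(e, a))

1. pair(f(a, pair(e, f(pair(e, pair(e, e)), e))), pair(f(pair(pair(a, pair(a, a)), e), e), a))  →  pair(f(a, pair(e, e)), pair(f(pair(pair(a, pair(a, a)), e), e), a))   [R3 at 1.2.2]
2. pair(f(a, pair(e, e)), pair(f(pair(pair(a, pair(a, a)), e), e), a))  →  pair(pair(e, e), pair(f(pair(pair(a, pair(a, a)), e), e), a))   [R5 at 1]
3. pair(pair(e, e), pair(f(pair(pair(a, pair(a, a)), e), e), a))  →  pair(pair(e, e), pair(e, a))   [R3 at 2.1]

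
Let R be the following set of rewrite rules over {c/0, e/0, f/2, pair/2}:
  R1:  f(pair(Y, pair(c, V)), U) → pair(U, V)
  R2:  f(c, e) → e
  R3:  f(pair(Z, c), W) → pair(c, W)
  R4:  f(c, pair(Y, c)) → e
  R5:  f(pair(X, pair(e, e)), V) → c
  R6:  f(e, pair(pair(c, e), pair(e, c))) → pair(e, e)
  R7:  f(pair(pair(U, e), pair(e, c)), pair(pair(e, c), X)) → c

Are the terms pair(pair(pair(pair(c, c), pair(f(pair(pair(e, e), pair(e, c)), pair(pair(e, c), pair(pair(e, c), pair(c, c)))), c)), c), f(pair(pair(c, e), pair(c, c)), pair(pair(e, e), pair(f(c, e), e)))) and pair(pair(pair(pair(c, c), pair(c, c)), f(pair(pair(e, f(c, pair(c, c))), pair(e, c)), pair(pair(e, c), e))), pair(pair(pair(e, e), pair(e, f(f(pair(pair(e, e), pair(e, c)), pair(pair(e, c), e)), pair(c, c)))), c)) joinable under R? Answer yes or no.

yes — NF(t₁) = pair(pair(pair(pair(c, c), pair(c, c)), c), pair(pair(pair(e, e), pair(e, e)), c)), NF(t₂) = pair(pair(pair(pair(c, c), pair(c, c)), c), pair(pair(pair(e, e), pair(e, e)), c))

Reduce t₁ = pair(pair(pair(pair(c, c), pair(f(pair(pair(e, e), pair(e, c)), pair(pair(e, c), pair(pair(e, c), pair(c, c)))), c)), c), f(pair(pair(c, e), pair(c, c)), pair(pair(e, e), pair(f(c, e), e)))):
1. pair(pair(pair(pair(c, c), pair(f(pair(pair(e, e), pair(e, c)), pair(pair(e, c), pair(pair(e, c), pair(c, c)))), c)), c), f(pair(pair(c, e), pair(c, c)), pair(pair(e, e), pair(f(c, e), e))))  →  pair(pair(pair(pair(c, c), pair(c, c)), c), f(pair(pair(c, e), pair(c, c)), pair(pair(e, e), pair(f(c, e), e))))   [R7 at 1.1.2.1]
2. pair(pair(pair(pair(c, c), pair(c, c)), c), f(pair(pair(c, e), pair(c, c)), pair(pair(e, e), pair(f(c, e), e))))  →  pair(pair(pair(pair(c, c), pair(c, c)), c), pair(pair(pair(e, e), pair(f(c, e), e)), c))   [R1 at 2]
3. pair(pair(pair(pair(c, c), pair(c, c)), c), pair(pair(pair(e, e), pair(f(c, e), e)), c))  →  pair(pair(pair(pair(c, c), pair(c, c)), c), pair(pair(pair(e, e), pair(e, e)), c))   [R2 at 2.1.2.1]

Reduce t₂ = pair(pair(pair(pair(c, c), pair(c, c)), f(pair(pair(e, f(c, pair(c, c))), pair(e, c)), pair(pair(e, c), e))), pair(pair(pair(e, e), pair(e, f(f(pair(pair(e, e), pair(e, c)), pair(pair(e, c), e)), pair(c, c)))), c)):
1. pair(pair(pair(pair(c, c), pair(c, c)), f(pair(pair(e, f(c, pair(c, c))), pair(e, c)), pair(pair(e, c), e))), pair(pair(pair(e, e), pair(e, f(f(pair(pair(e, e), pair(e, c)), pair(pair(e, c), e)), pair(c, c)))), c))  →  pair(pair(pair(pair(c, c), pair(c, c)), f(pair(pair(e, e), pair(e, c)), pair(pair(e, c), e))), pair(pair(pair(e, e), pair(e, f(f(pair(pair(e, e), pair(e, c)), pair(pair(e, c), e)), pair(c, c)))), c))   [R4 at 1.2.1.1.2]
2. pair(pair(pair(pair(c, c), pair(c, c)), f(pair(pair(e, e), pair(e, c)), pair(pair(e, c), e))), pair(pair(pair(e, e), pair(e, f(f(pair(pair(e, e), pair(e, c)), pair(pair(e, c), e)), pair(c, c)))), c))  →  pair(pair(pair(pair(c, c), pair(c, c)), c), pair(pair(pair(e, e), pair(e, f(f(pair(pair(e, e), pair(e, c)), pair(pair(e, c), e)), pair(c, c)))), c))   [R7 at 1.2]
3. pair(pair(pair(pair(c, c), pair(c, c)), c), pair(pair(pair(e, e), pair(e, f(f(pair(pair(e, e), pair(e, c)), pair(pair(e, c), e)), pair(c, c)))), c))  →  pair(pair(pair(pair(c, c), pair(c, c)), c), pair(pair(pair(e, e), pair(e, f(c, pair(c, c)))), c))   [R7 at 2.1.2.2.1]
4. pair(pair(pair(pair(c, c), pair(c, c)), c), pair(pair(pair(e, e), pair(e, f(c, pair(c, c)))), c))  →  pair(pair(pair(pair(c, c), pair(c, c)), c), pair(pair(pair(e, e), pair(e, e)), c))   [R4 at 2.1.2.2]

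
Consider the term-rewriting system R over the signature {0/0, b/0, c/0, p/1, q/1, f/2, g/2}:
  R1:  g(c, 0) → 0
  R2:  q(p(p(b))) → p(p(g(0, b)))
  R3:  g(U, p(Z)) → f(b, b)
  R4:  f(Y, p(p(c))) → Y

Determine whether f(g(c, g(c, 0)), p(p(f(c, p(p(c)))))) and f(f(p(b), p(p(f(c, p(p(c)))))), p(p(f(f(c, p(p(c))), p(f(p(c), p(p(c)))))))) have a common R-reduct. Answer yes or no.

Reduce t₁ = f(g(c, g(c, 0)), p(p(f(c, p(p(c)))))):
1. f(g(c, g(c, 0)), p(p(f(c, p(p(c))))))  →  f(g(c, 0), p(p(f(c, p(p(c))))))   [R1 at 1.2]
2. f(g(c, 0), p(p(f(c, p(p(c))))))  →  f(0, p(p(f(c, p(p(c))))))   [R1 at 1]
3. f(0, p(p(f(c, p(p(c))))))  →  f(0, p(p(c)))   [R4 at 2.1.1]
4. f(0, p(p(c)))  →  0   [R4 at ε]

Reduce t₂ = f(f(p(b), p(p(f(c, p(p(c)))))), p(p(f(f(c, p(p(c))), p(f(p(c), p(p(c)))))))):
1. f(f(p(b), p(p(f(c, p(p(c)))))), p(p(f(f(c, p(p(c))), p(f(p(c), p(p(c))))))))  →  f(f(p(b), p(p(c))), p(p(f(f(c, p(p(c))), p(f(p(c), p(p(c))))))))   [R4 at 1.2.1.1]
2. f(f(p(b), p(p(c))), p(p(f(f(c, p(p(c))), p(f(p(c), p(p(c))))))))  →  f(p(b), p(p(f(f(c, p(p(c))), p(f(p(c), p(p(c))))))))   [R4 at 1]
3. f(p(b), p(p(f(f(c, p(p(c))), p(f(p(c), p(p(c))))))))  →  f(p(b), p(p(f(c, p(f(p(c), p(p(c))))))))   [R4 at 2.1.1.1]
4. f(p(b), p(p(f(c, p(f(p(c), p(p(c))))))))  →  f(p(b), p(p(f(c, p(p(c))))))   [R4 at 2.1.1.2.1]
5. f(p(b), p(p(f(c, p(p(c))))))  →  f(p(b), p(p(c)))   [R4 at 2.1.1]
6. f(p(b), p(p(c)))  →  p(b)   [R4 at ε]

no — NF(t₁) = 0, NF(t₂) = p(b)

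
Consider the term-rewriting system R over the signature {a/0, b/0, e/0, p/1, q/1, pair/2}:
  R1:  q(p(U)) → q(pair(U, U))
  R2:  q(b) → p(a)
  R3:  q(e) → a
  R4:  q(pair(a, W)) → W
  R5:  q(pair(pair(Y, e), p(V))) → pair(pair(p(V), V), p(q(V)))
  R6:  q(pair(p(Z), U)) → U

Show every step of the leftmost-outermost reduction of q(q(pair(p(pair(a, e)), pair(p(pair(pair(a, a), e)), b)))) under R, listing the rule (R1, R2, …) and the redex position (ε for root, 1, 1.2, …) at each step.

b

1. q(q(pair(p(pair(a, e)), pair(p(pair(pair(a, a), e)), b))))  →  q(pair(p(pair(pair(a, a), e)), b))   [R6 at 1]
2. q(pair(p(pair(pair(a, a), e)), b))  →  b   [R6 at ε]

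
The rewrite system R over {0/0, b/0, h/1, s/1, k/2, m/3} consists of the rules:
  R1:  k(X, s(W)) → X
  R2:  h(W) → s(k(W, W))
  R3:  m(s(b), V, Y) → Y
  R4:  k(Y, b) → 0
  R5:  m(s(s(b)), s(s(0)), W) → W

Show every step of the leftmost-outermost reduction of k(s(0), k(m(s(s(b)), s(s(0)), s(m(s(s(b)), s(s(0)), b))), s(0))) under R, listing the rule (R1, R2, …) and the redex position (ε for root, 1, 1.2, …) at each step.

1. k(s(0), k(m(s(s(b)), s(s(0)), s(m(s(s(b)), s(s(0)), b))), s(0)))  →  k(s(0), m(s(s(b)), s(s(0)), s(m(s(s(b)), s(s(0)), b))))   [R1 at 2]
2. k(s(0), m(s(s(b)), s(s(0)), s(m(s(s(b)), s(s(0)), b))))  →  k(s(0), s(m(s(s(b)), s(s(0)), b)))   [R5 at 2]
3. k(s(0), s(m(s(s(b)), s(s(0)), b)))  →  s(0)   [R1 at ε]

s(0)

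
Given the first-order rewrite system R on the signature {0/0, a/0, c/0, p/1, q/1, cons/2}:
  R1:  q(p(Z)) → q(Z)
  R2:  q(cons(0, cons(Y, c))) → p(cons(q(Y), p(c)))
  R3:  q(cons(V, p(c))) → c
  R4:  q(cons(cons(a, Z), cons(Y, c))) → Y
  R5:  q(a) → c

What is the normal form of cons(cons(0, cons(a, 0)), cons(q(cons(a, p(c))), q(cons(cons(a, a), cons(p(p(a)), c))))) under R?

cons(cons(0, cons(a, 0)), cons(c, p(p(a))))

1. cons(cons(0, cons(a, 0)), cons(q(cons(a, p(c))), q(cons(cons(a, a), cons(p(p(a)), c)))))  →  cons(cons(0, cons(a, 0)), cons(c, q(cons(cons(a, a), cons(p(p(a)), c)))))   [R3 at 2.1]
2. cons(cons(0, cons(a, 0)), cons(c, q(cons(cons(a, a), cons(p(p(a)), c)))))  →  cons(cons(0, cons(a, 0)), cons(c, p(p(a))))   [R4 at 2.2]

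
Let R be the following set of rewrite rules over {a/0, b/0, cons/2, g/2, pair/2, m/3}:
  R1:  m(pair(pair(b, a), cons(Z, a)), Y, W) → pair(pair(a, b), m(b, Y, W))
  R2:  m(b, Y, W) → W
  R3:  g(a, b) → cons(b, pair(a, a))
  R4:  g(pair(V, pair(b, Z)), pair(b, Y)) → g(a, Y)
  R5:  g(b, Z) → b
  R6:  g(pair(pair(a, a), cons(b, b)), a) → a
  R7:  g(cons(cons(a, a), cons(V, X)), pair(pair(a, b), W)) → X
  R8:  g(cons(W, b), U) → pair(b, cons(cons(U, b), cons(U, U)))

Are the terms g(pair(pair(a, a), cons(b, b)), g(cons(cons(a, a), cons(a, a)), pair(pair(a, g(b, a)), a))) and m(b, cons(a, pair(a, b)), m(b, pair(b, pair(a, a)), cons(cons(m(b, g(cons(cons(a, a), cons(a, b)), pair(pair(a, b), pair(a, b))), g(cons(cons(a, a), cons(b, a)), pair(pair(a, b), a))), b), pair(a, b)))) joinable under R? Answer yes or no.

Reduce t₁ = g(pair(pair(a, a), cons(b, b)), g(cons(cons(a, a), cons(a, a)), pair(pair(a, g(b, a)), a))):
1. g(pair(pair(a, a), cons(b, b)), g(cons(cons(a, a), cons(a, a)), pair(pair(a, g(b, a)), a)))  →  g(pair(pair(a, a), cons(b, b)), g(cons(cons(a, a), cons(a, a)), pair(pair(a, b), a)))   [R5 at 2.2.1.2]
2. g(pair(pair(a, a), cons(b, b)), g(cons(cons(a, a), cons(a, a)), pair(pair(a, b), a)))  →  g(pair(pair(a, a), cons(b, b)), a)   [R7 at 2]
3. g(pair(pair(a, a), cons(b, b)), a)  →  a   [R6 at ε]

Reduce t₂ = m(b, cons(a, pair(a, b)), m(b, pair(b, pair(a, a)), cons(cons(m(b, g(cons(cons(a, a), cons(a, b)), pair(pair(a, b), pair(a, b))), g(cons(cons(a, a), cons(b, a)), pair(pair(a, b), a))), b), pair(a, b)))):
1. m(b, cons(a, pair(a, b)), m(b, pair(b, pair(a, a)), cons(cons(m(b, g(cons(cons(a, a), cons(a, b)), pair(pair(a, b), pair(a, b))), g(cons(cons(a, a), cons(b, a)), pair(pair(a, b), a))), b), pair(a, b))))  →  m(b, pair(b, pair(a, a)), cons(cons(m(b, g(cons(cons(a, a), cons(a, b)), pair(pair(a, b), pair(a, b))), g(cons(cons(a, a), cons(b, a)), pair(pair(a, b), a))), b), pair(a, b)))   [R2 at ε]
2. m(b, pair(b, pair(a, a)), cons(cons(m(b, g(cons(cons(a, a), cons(a, b)), pair(pair(a, b), pair(a, b))), g(cons(cons(a, a), cons(b, a)), pair(pair(a, b), a))), b), pair(a, b)))  →  cons(cons(m(b, g(cons(cons(a, a), cons(a, b)), pair(pair(a, b), pair(a, b))), g(cons(cons(a, a), cons(b, a)), pair(pair(a, b), a))), b), pair(a, b))   [R2 at ε]
3. cons(cons(m(b, g(cons(cons(a, a), cons(a, b)), pair(pair(a, b), pair(a, b))), g(cons(cons(a, a), cons(b, a)), pair(pair(a, b), a))), b), pair(a, b))  →  cons(cons(g(cons(cons(a, a), cons(b, a)), pair(pair(a, b), a)), b), pair(a, b))   [R2 at 1.1]
4. cons(cons(g(cons(cons(a, a), cons(b, a)), pair(pair(a, b), a)), b), pair(a, b))  →  cons(cons(a, b), pair(a, b))   [R7 at 1.1]

no — NF(t₁) = a, NF(t₂) = cons(cons(a, b), pair(a, b))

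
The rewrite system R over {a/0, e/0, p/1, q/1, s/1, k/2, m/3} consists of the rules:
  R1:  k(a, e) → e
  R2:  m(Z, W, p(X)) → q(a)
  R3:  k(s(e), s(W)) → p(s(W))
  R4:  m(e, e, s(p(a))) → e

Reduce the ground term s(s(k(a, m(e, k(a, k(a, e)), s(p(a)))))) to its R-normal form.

1. s(s(k(a, m(e, k(a, k(a, e)), s(p(a))))))  →  s(s(k(a, m(e, k(a, e), s(p(a))))))   [R1 at 1.1.2.2.2]
2. s(s(k(a, m(e, k(a, e), s(p(a))))))  →  s(s(k(a, m(e, e, s(p(a))))))   [R1 at 1.1.2.2]
3. s(s(k(a, m(e, e, s(p(a))))))  →  s(s(k(a, e)))   [R4 at 1.1.2]
4. s(s(k(a, e)))  →  s(s(e))   [R1 at 1.1]

s(s(e))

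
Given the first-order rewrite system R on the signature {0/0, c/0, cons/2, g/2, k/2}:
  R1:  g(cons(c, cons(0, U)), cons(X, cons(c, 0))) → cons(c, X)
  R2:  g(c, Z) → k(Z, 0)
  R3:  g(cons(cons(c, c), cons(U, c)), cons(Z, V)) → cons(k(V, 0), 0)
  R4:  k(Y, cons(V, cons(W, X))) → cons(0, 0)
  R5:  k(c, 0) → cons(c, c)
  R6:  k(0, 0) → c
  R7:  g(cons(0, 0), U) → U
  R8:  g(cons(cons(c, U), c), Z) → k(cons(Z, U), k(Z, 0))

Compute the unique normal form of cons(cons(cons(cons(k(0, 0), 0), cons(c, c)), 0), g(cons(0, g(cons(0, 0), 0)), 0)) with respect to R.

cons(cons(cons(cons(c, 0), cons(c, c)), 0), 0)

1. cons(cons(cons(cons(k(0, 0), 0), cons(c, c)), 0), g(cons(0, g(cons(0, 0), 0)), 0))  →  cons(cons(cons(cons(c, 0), cons(c, c)), 0), g(cons(0, g(cons(0, 0), 0)), 0))   [R6 at 1.1.1.1]
2. cons(cons(cons(cons(c, 0), cons(c, c)), 0), g(cons(0, g(cons(0, 0), 0)), 0))  →  cons(cons(cons(cons(c, 0), cons(c, c)), 0), g(cons(0, 0), 0))   [R7 at 2.1.2]
3. cons(cons(cons(cons(c, 0), cons(c, c)), 0), g(cons(0, 0), 0))  →  cons(cons(cons(cons(c, 0), cons(c, c)), 0), 0)   [R7 at 2]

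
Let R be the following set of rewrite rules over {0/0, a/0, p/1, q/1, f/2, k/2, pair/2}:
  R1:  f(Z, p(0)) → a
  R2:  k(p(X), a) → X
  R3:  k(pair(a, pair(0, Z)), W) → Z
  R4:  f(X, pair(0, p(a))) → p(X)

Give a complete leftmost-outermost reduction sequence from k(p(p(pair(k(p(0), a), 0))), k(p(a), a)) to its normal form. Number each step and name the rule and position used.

1. k(p(p(pair(k(p(0), a), 0))), k(p(a), a))  →  k(p(p(pair(0, 0))), k(p(a), a))   [R2 at 1.1.1.1]
2. k(p(p(pair(0, 0))), k(p(a), a))  →  k(p(p(pair(0, 0))), a)   [R2 at 2]
3. k(p(p(pair(0, 0))), a)  →  p(pair(0, 0))   [R2 at ε]

p(pair(0, 0))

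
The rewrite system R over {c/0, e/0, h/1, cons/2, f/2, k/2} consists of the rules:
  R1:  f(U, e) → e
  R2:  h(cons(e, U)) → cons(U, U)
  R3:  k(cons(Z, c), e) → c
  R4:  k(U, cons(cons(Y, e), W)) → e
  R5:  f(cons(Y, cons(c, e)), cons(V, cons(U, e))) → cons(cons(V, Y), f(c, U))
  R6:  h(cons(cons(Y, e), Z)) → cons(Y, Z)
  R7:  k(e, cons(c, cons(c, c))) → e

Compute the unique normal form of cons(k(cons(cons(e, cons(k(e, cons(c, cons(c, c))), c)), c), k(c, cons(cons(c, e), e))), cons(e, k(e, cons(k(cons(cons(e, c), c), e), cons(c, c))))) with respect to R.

cons(c, cons(e, e))

1. cons(k(cons(cons(e, cons(k(e, cons(c, cons(c, c))), c)), c), k(c, cons(cons(c, e), e))), cons(e, k(e, cons(k(cons(cons(e, c), c), e), cons(c, c)))))  →  cons(k(cons(cons(e, cons(e, c)), c), k(c, cons(cons(c, e), e))), cons(e, k(e, cons(k(cons(cons(e, c), c), e), cons(c, c)))))   [R7 at 1.1.1.2.1]
2. cons(k(cons(cons(e, cons(e, c)), c), k(c, cons(cons(c, e), e))), cons(e, k(e, cons(k(cons(cons(e, c), c), e), cons(c, c)))))  →  cons(k(cons(cons(e, cons(e, c)), c), e), cons(e, k(e, cons(k(cons(cons(e, c), c), e), cons(c, c)))))   [R4 at 1.2]
3. cons(k(cons(cons(e, cons(e, c)), c), e), cons(e, k(e, cons(k(cons(cons(e, c), c), e), cons(c, c)))))  →  cons(c, cons(e, k(e, cons(k(cons(cons(e, c), c), e), cons(c, c)))))   [R3 at 1]
4. cons(c, cons(e, k(e, cons(k(cons(cons(e, c), c), e), cons(c, c)))))  →  cons(c, cons(e, k(e, cons(c, cons(c, c)))))   [R3 at 2.2.2.1]
5. cons(c, cons(e, k(e, cons(c, cons(c, c)))))  →  cons(c, cons(e, e))   [R7 at 2.2]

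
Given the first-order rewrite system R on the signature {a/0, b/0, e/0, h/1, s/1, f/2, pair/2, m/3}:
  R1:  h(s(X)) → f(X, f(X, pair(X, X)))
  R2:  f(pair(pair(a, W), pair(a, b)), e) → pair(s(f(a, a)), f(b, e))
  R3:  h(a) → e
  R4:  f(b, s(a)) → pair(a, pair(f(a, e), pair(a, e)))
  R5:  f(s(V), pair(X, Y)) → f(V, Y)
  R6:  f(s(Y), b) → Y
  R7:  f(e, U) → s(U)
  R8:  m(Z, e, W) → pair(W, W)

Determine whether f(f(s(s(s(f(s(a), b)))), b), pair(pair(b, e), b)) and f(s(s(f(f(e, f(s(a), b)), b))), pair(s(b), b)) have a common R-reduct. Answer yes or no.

yes — NF(t₁) = a, NF(t₂) = a

Reduce t₁ = f(f(s(s(s(f(s(a), b)))), b), pair(pair(b, e), b)):
1. f(f(s(s(s(f(s(a), b)))), b), pair(pair(b, e), b))  →  f(s(s(f(s(a), b))), pair(pair(b, e), b))   [R6 at 1]
2. f(s(s(f(s(a), b))), pair(pair(b, e), b))  →  f(s(f(s(a), b)), b)   [R5 at ε]
3. f(s(f(s(a), b)), b)  →  f(s(a), b)   [R6 at ε]
4. f(s(a), b)  →  a   [R6 at ε]

Reduce t₂ = f(s(s(f(f(e, f(s(a), b)), b))), pair(s(b), b)):
1. f(s(s(f(f(e, f(s(a), b)), b))), pair(s(b), b))  →  f(s(f(f(e, f(s(a), b)), b)), b)   [R5 at ε]
2. f(s(f(f(e, f(s(a), b)), b)), b)  →  f(f(e, f(s(a), b)), b)   [R6 at ε]
3. f(f(e, f(s(a), b)), b)  →  f(s(f(s(a), b)), b)   [R7 at 1]
4. f(s(f(s(a), b)), b)  →  f(s(a), b)   [R6 at ε]
5. f(s(a), b)  →  a   [R6 at ε]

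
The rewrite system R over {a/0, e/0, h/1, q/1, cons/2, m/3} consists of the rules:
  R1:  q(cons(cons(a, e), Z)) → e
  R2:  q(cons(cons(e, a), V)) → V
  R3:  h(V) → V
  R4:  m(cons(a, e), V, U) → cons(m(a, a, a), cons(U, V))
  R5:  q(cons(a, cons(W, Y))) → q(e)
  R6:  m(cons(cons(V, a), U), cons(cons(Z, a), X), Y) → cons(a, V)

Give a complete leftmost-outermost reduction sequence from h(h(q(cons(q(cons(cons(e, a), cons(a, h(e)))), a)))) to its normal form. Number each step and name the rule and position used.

1. h(h(q(cons(q(cons(cons(e, a), cons(a, h(e)))), a))))  →  h(q(cons(q(cons(cons(e, a), cons(a, h(e)))), a)))   [R3 at ε]
2. h(q(cons(q(cons(cons(e, a), cons(a, h(e)))), a)))  →  q(cons(q(cons(cons(e, a), cons(a, h(e)))), a))   [R3 at ε]
3. q(cons(q(cons(cons(e, a), cons(a, h(e)))), a))  →  q(cons(cons(a, h(e)), a))   [R2 at 1.1]
4. q(cons(cons(a, h(e)), a))  →  q(cons(cons(a, e), a))   [R3 at 1.1.2]
5. q(cons(cons(a, e), a))  →  e   [R1 at ε]

e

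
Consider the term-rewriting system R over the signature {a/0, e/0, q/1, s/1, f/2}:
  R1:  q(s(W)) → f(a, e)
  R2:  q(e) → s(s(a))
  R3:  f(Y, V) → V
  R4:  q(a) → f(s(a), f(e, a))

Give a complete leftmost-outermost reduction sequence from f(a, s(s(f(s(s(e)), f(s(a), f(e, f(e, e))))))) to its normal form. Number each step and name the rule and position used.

1. f(a, s(s(f(s(s(e)), f(s(a), f(e, f(e, e)))))))  →  s(s(f(s(s(e)), f(s(a), f(e, f(e, e))))))   [R3 at ε]
2. s(s(f(s(s(e)), f(s(a), f(e, f(e, e))))))  →  s(s(f(s(a), f(e, f(e, e)))))   [R3 at 1.1]
3. s(s(f(s(a), f(e, f(e, e)))))  →  s(s(f(e, f(e, e))))   [R3 at 1.1]
4. s(s(f(e, f(e, e))))  →  s(s(f(e, e)))   [R3 at 1.1]
5. s(s(f(e, e)))  →  s(s(e))   [R3 at 1.1]

s(s(e))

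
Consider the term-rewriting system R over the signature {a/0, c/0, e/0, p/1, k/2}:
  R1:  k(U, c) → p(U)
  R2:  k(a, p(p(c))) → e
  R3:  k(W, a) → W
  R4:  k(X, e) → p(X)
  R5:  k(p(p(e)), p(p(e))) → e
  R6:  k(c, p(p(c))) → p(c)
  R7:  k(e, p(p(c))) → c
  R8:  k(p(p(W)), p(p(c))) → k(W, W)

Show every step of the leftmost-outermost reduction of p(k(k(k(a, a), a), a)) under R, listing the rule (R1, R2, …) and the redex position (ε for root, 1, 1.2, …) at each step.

1. p(k(k(k(a, a), a), a))  →  p(k(k(a, a), a))   [R3 at 1]
2. p(k(k(a, a), a))  →  p(k(a, a))   [R3 at 1]
3. p(k(a, a))  →  p(a)   [R3 at 1]

p(a)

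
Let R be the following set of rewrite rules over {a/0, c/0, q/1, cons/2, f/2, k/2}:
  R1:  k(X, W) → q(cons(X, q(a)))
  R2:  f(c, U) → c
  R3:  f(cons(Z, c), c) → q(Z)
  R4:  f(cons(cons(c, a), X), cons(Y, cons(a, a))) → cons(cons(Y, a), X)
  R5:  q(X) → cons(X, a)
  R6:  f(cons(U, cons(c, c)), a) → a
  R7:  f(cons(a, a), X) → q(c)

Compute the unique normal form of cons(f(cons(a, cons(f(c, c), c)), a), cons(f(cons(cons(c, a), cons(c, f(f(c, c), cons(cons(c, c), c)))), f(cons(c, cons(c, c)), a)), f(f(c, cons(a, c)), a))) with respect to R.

cons(a, cons(a, c))

1. cons(f(cons(a, cons(f(c, c), c)), a), cons(f(cons(cons(c, a), cons(c, f(f(c, c), cons(cons(c, c), c)))), f(cons(c, cons(c, c)), a)), f(f(c, cons(a, c)), a)))  →  cons(f(cons(a, cons(c, c)), a), cons(f(cons(cons(c, a), cons(c, f(f(c, c), cons(cons(c, c), c)))), f(cons(c, cons(c, c)), a)), f(f(c, cons(a, c)), a)))   [R2 at 1.1.2.1]
2. cons(f(cons(a, cons(c, c)), a), cons(f(cons(cons(c, a), cons(c, f(f(c, c), cons(cons(c, c), c)))), f(cons(c, cons(c, c)), a)), f(f(c, cons(a, c)), a)))  →  cons(a, cons(f(cons(cons(c, a), cons(c, f(f(c, c), cons(cons(c, c), c)))), f(cons(c, cons(c, c)), a)), f(f(c, cons(a, c)), a)))   [R6 at 1]
3. cons(a, cons(f(cons(cons(c, a), cons(c, f(f(c, c), cons(cons(c, c), c)))), f(cons(c, cons(c, c)), a)), f(f(c, cons(a, c)), a)))  →  cons(a, cons(f(cons(cons(c, a), cons(c, f(c, cons(cons(c, c), c)))), f(cons(c, cons(c, c)), a)), f(f(c, cons(a, c)), a)))   [R2 at 2.1.1.2.2.1]
4. cons(a, cons(f(cons(cons(c, a), cons(c, f(c, cons(cons(c, c), c)))), f(cons(c, cons(c, c)), a)), f(f(c, cons(a, c)), a)))  →  cons(a, cons(f(cons(cons(c, a), cons(c, c)), f(cons(c, cons(c, c)), a)), f(f(c, cons(a, c)), a)))   [R2 at 2.1.1.2.2]
5. cons(a, cons(f(cons(cons(c, a), cons(c, c)), f(cons(c, cons(c, c)), a)), f(f(c, cons(a, c)), a)))  →  cons(a, cons(f(cons(cons(c, a), cons(c, c)), a), f(f(c, cons(a, c)), a)))   [R6 at 2.1.2]
6. cons(a, cons(f(cons(cons(c, a), cons(c, c)), a), f(f(c, cons(a, c)), a)))  →  cons(a, cons(a, f(f(c, cons(a, c)), a)))   [R6 at 2.1]
7. cons(a, cons(a, f(f(c, cons(a, c)), a)))  →  cons(a, cons(a, f(c, a)))   [R2 at 2.2.1]
8. cons(a, cons(a, f(c, a)))  →  cons(a, cons(a, c))   [R2 at 2.2]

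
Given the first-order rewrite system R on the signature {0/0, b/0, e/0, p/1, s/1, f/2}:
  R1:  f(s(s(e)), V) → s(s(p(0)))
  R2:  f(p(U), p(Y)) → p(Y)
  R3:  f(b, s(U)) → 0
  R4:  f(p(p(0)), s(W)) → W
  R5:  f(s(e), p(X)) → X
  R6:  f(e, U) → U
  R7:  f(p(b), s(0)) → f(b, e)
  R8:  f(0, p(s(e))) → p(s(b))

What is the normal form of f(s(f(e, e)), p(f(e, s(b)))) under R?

s(b)

1. f(s(f(e, e)), p(f(e, s(b))))  →  f(s(e), p(f(e, s(b))))   [R6 at 1.1]
2. f(s(e), p(f(e, s(b))))  →  f(e, s(b))   [R5 at ε]
3. f(e, s(b))  →  s(b)   [R6 at ε]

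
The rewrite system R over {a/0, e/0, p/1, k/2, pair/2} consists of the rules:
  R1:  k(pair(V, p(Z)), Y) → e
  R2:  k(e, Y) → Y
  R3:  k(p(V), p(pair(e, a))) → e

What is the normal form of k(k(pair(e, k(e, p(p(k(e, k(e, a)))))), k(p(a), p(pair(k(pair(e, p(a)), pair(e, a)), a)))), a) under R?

a

1. k(k(pair(e, k(e, p(p(k(e, k(e, a)))))), k(p(a), p(pair(k(pair(e, p(a)), pair(e, a)), a)))), a)  →  k(k(pair(e, p(p(k(e, k(e, a))))), k(p(a), p(pair(k(pair(e, p(a)), pair(e, a)), a)))), a)   [R2 at 1.1.2]
2. k(k(pair(e, p(p(k(e, k(e, a))))), k(p(a), p(pair(k(pair(e, p(a)), pair(e, a)), a)))), a)  →  k(e, a)   [R1 at 1]
3. k(e, a)  →  a   [R2 at ε]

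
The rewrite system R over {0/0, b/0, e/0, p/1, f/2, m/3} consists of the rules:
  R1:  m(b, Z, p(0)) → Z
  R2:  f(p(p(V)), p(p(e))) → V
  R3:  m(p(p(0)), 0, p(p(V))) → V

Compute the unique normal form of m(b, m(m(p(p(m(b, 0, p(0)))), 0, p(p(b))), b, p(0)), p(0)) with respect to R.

b

1. m(b, m(m(p(p(m(b, 0, p(0)))), 0, p(p(b))), b, p(0)), p(0))  →  m(m(p(p(m(b, 0, p(0)))), 0, p(p(b))), b, p(0))   [R1 at ε]
2. m(m(p(p(m(b, 0, p(0)))), 0, p(p(b))), b, p(0))  →  m(m(p(p(0)), 0, p(p(b))), b, p(0))   [R1 at 1.1.1.1]
3. m(m(p(p(0)), 0, p(p(b))), b, p(0))  →  m(b, b, p(0))   [R3 at 1]
4. m(b, b, p(0))  →  b   [R1 at ε]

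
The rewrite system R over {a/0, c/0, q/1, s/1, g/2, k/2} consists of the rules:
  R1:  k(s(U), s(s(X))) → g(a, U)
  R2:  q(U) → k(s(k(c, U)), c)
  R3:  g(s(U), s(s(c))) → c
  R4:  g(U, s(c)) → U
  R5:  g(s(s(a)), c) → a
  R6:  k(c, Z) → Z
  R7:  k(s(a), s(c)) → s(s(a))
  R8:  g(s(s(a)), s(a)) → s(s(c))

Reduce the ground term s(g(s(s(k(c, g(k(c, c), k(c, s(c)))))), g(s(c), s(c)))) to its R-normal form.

s(s(s(c)))

1. s(g(s(s(k(c, g(k(c, c), k(c, s(c)))))), g(s(c), s(c))))  →  s(g(s(s(g(k(c, c), k(c, s(c))))), g(s(c), s(c))))   [R6 at 1.1.1.1]
2. s(g(s(s(g(k(c, c), k(c, s(c))))), g(s(c), s(c))))  →  s(g(s(s(g(c, k(c, s(c))))), g(s(c), s(c))))   [R6 at 1.1.1.1.1]
3. s(g(s(s(g(c, k(c, s(c))))), g(s(c), s(c))))  →  s(g(s(s(g(c, s(c)))), g(s(c), s(c))))   [R6 at 1.1.1.1.2]
4. s(g(s(s(g(c, s(c)))), g(s(c), s(c))))  →  s(g(s(s(c)), g(s(c), s(c))))   [R4 at 1.1.1.1]
5. s(g(s(s(c)), g(s(c), s(c))))  →  s(g(s(s(c)), s(c)))   [R4 at 1.2]
6. s(g(s(s(c)), s(c)))  →  s(s(s(c)))   [R4 at 1]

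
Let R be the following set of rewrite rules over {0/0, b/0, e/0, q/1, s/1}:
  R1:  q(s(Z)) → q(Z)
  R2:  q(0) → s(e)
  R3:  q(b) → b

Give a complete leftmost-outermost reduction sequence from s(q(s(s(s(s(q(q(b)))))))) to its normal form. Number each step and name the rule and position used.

1. s(q(s(s(s(s(q(q(b))))))))  →  s(q(s(s(s(q(q(b)))))))   [R1 at 1]
2. s(q(s(s(s(q(q(b)))))))  →  s(q(s(s(q(q(b))))))   [R1 at 1]
3. s(q(s(s(q(q(b))))))  →  s(q(s(q(q(b)))))   [R1 at 1]
4. s(q(s(q(q(b)))))  →  s(q(q(q(b))))   [R1 at 1]
5. s(q(q(q(b))))  →  s(q(q(b)))   [R3 at 1.1.1]
6. s(q(q(b)))  →  s(q(b))   [R3 at 1.1]
7. s(q(b))  →  s(b)   [R3 at 1]

s(b)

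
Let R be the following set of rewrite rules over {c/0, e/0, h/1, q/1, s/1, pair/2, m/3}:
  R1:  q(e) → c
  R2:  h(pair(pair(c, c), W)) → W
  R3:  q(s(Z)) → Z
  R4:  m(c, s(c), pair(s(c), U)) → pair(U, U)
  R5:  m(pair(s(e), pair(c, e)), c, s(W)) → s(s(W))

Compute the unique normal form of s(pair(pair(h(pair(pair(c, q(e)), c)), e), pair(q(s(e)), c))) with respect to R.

1. s(pair(pair(h(pair(pair(c, q(e)), c)), e), pair(q(s(e)), c)))  →  s(pair(pair(h(pair(pair(c, c), c)), e), pair(q(s(e)), c)))   [R1 at 1.1.1.1.1.2]
2. s(pair(pair(h(pair(pair(c, c), c)), e), pair(q(s(e)), c)))  →  s(pair(pair(c, e), pair(q(s(e)), c)))   [R2 at 1.1.1]
3. s(pair(pair(c, e), pair(q(s(e)), c)))  →  s(pair(pair(c, e), pair(e, c)))   [R3 at 1.2.1]

s(pair(pair(c, e), pair(e, c)))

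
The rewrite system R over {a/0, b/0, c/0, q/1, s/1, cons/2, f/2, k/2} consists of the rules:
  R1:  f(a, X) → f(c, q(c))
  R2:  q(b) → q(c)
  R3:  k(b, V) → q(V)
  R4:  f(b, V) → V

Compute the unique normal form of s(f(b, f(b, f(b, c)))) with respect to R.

1. s(f(b, f(b, f(b, c))))  →  s(f(b, f(b, c)))   [R4 at 1]
2. s(f(b, f(b, c)))  →  s(f(b, c))   [R4 at 1]
3. s(f(b, c))  →  s(c)   [R4 at 1]

s(c)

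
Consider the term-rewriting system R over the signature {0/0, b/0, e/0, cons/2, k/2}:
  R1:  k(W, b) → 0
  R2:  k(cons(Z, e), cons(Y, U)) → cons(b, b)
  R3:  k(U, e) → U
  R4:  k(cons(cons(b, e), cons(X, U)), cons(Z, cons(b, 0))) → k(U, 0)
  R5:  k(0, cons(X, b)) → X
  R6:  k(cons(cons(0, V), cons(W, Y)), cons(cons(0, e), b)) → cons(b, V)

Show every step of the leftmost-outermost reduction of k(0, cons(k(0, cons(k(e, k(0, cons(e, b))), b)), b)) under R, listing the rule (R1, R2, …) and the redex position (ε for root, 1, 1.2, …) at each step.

e

1. k(0, cons(k(0, cons(k(e, k(0, cons(e, b))), b)), b))  →  k(0, cons(k(e, k(0, cons(e, b))), b))   [R5 at ε]
2. k(0, cons(k(e, k(0, cons(e, b))), b))  →  k(e, k(0, cons(e, b)))   [R5 at ε]
3. k(e, k(0, cons(e, b)))  →  k(e, e)   [R5 at 2]
4. k(e, e)  →  e   [R3 at ε]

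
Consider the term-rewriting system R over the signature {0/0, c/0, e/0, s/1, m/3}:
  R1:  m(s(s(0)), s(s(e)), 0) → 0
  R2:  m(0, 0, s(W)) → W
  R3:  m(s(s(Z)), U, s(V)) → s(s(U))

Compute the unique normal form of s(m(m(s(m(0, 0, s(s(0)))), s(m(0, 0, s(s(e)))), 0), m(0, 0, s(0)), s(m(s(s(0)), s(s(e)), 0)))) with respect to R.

s(0)

1. s(m(m(s(m(0, 0, s(s(0)))), s(m(0, 0, s(s(e)))), 0), m(0, 0, s(0)), s(m(s(s(0)), s(s(e)), 0))))  →  s(m(m(s(s(0)), s(m(0, 0, s(s(e)))), 0), m(0, 0, s(0)), s(m(s(s(0)), s(s(e)), 0))))   [R2 at 1.1.1.1]
2. s(m(m(s(s(0)), s(m(0, 0, s(s(e)))), 0), m(0, 0, s(0)), s(m(s(s(0)), s(s(e)), 0))))  →  s(m(m(s(s(0)), s(s(e)), 0), m(0, 0, s(0)), s(m(s(s(0)), s(s(e)), 0))))   [R2 at 1.1.2.1]
3. s(m(m(s(s(0)), s(s(e)), 0), m(0, 0, s(0)), s(m(s(s(0)), s(s(e)), 0))))  →  s(m(0, m(0, 0, s(0)), s(m(s(s(0)), s(s(e)), 0))))   [R1 at 1.1]
4. s(m(0, m(0, 0, s(0)), s(m(s(s(0)), s(s(e)), 0))))  →  s(m(0, 0, s(m(s(s(0)), s(s(e)), 0))))   [R2 at 1.2]
5. s(m(0, 0, s(m(s(s(0)), s(s(e)), 0))))  →  s(m(s(s(0)), s(s(e)), 0))   [R2 at 1]
6. s(m(s(s(0)), s(s(e)), 0))  →  s(0)   [R1 at 1]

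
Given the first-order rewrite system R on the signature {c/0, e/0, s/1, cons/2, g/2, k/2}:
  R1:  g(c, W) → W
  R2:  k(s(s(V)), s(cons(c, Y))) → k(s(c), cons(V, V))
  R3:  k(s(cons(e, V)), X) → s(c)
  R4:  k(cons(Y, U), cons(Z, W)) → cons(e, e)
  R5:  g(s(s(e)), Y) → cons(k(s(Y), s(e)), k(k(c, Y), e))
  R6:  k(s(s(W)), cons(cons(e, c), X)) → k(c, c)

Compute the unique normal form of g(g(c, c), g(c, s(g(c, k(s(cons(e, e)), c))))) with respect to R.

s(s(c))

1. g(g(c, c), g(c, s(g(c, k(s(cons(e, e)), c)))))  →  g(c, g(c, s(g(c, k(s(cons(e, e)), c)))))   [R1 at 1]
2. g(c, g(c, s(g(c, k(s(cons(e, e)), c)))))  →  g(c, s(g(c, k(s(cons(e, e)), c))))   [R1 at ε]
3. g(c, s(g(c, k(s(cons(e, e)), c))))  →  s(g(c, k(s(cons(e, e)), c)))   [R1 at ε]
4. s(g(c, k(s(cons(e, e)), c)))  →  s(k(s(cons(e, e)), c))   [R1 at 1]
5. s(k(s(cons(e, e)), c))  →  s(s(c))   [R3 at 1]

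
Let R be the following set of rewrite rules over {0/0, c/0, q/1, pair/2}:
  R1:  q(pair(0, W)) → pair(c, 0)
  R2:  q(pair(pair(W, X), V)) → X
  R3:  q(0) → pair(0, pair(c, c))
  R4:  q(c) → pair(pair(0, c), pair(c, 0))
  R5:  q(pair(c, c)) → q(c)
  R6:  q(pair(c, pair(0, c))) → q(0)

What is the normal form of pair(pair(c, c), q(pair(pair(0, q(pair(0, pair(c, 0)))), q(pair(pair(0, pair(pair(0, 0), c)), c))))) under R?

1. pair(pair(c, c), q(pair(pair(0, q(pair(0, pair(c, 0)))), q(pair(pair(0, pair(pair(0, 0), c)), c)))))  →  pair(pair(c, c), q(pair(0, pair(c, 0))))   [R2 at 2]
2. pair(pair(c, c), q(pair(0, pair(c, 0))))  →  pair(pair(c, c), pair(c, 0))   [R1 at 2]

pair(pair(c, c), pair(c, 0))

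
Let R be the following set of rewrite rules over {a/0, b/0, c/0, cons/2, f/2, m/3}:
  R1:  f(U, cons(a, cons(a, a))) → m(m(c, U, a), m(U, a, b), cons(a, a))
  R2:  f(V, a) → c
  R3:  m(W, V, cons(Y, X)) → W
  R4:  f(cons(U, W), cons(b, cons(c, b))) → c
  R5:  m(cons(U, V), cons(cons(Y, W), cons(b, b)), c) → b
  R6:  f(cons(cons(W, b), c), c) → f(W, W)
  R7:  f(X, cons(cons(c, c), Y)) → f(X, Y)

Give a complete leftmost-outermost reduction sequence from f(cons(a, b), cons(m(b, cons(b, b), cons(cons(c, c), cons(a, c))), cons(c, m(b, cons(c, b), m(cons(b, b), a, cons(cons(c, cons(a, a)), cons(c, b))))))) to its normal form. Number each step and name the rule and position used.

c

1. f(cons(a, b), cons(m(b, cons(b, b), cons(cons(c, c), cons(a, c))), cons(c, m(b, cons(c, b), m(cons(b, b), a, cons(cons(c, cons(a, a)), cons(c, b)))))))  →  f(cons(a, b), cons(b, cons(c, m(b, cons(c, b), m(cons(b, b), a, cons(cons(c, cons(a, a)), cons(c, b)))))))   [R3 at 2.1]
2. f(cons(a, b), cons(b, cons(c, m(b, cons(c, b), m(cons(b, b), a, cons(cons(c, cons(a, a)), cons(c, b)))))))  →  f(cons(a, b), cons(b, cons(c, m(b, cons(c, b), cons(b, b)))))   [R3 at 2.2.2.3]
3. f(cons(a, b), cons(b, cons(c, m(b, cons(c, b), cons(b, b)))))  →  f(cons(a, b), cons(b, cons(c, b)))   [R3 at 2.2.2]
4. f(cons(a, b), cons(b, cons(c, b)))  →  c   [R4 at ε]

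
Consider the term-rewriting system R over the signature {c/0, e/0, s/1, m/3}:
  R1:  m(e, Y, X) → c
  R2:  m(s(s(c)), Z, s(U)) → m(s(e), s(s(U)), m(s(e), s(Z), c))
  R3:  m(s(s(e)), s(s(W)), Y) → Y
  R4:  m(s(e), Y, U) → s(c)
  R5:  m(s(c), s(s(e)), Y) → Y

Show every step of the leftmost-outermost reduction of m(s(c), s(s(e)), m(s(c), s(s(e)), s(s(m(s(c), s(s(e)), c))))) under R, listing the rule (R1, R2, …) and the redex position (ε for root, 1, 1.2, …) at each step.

1. m(s(c), s(s(e)), m(s(c), s(s(e)), s(s(m(s(c), s(s(e)), c)))))  →  m(s(c), s(s(e)), s(s(m(s(c), s(s(e)), c))))   [R5 at ε]
2. m(s(c), s(s(e)), s(s(m(s(c), s(s(e)), c))))  →  s(s(m(s(c), s(s(e)), c)))   [R5 at ε]
3. s(s(m(s(c), s(s(e)), c)))  →  s(s(c))   [R5 at 1.1]

s(s(c))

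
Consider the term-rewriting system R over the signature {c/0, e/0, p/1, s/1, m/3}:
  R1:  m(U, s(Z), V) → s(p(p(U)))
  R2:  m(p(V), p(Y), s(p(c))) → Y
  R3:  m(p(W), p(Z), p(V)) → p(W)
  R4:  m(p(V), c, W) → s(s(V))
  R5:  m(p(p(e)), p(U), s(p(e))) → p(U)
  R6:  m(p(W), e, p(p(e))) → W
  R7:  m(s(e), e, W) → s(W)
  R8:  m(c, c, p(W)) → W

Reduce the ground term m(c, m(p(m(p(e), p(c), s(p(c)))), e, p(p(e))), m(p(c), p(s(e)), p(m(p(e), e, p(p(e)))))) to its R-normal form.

1. m(c, m(p(m(p(e), p(c), s(p(c)))), e, p(p(e))), m(p(c), p(s(e)), p(m(p(e), e, p(p(e))))))  →  m(c, m(p(e), p(c), s(p(c))), m(p(c), p(s(e)), p(m(p(e), e, p(p(e))))))   [R6 at 2]
2. m(c, m(p(e), p(c), s(p(c))), m(p(c), p(s(e)), p(m(p(e), e, p(p(e))))))  →  m(c, c, m(p(c), p(s(e)), p(m(p(e), e, p(p(e))))))   [R2 at 2]
3. m(c, c, m(p(c), p(s(e)), p(m(p(e), e, p(p(e))))))  →  m(c, c, p(c))   [R3 at 3]
4. m(c, c, p(c))  →  c   [R8 at ε]

c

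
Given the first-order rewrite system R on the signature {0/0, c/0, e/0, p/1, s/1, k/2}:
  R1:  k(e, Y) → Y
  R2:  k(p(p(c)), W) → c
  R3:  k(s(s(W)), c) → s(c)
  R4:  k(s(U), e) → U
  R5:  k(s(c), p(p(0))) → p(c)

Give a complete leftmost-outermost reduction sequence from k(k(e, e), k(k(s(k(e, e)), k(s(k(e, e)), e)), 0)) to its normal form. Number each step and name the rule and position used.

1. k(k(e, e), k(k(s(k(e, e)), k(s(k(e, e)), e)), 0))  →  k(e, k(k(s(k(e, e)), k(s(k(e, e)), e)), 0))   [R1 at 1]
2. k(e, k(k(s(k(e, e)), k(s(k(e, e)), e)), 0))  →  k(k(s(k(e, e)), k(s(k(e, e)), e)), 0)   [R1 at ε]
3. k(k(s(k(e, e)), k(s(k(e, e)), e)), 0)  →  k(k(s(e), k(s(k(e, e)), e)), 0)   [R1 at 1.1.1]
4. k(k(s(e), k(s(k(e, e)), e)), 0)  →  k(k(s(e), k(e, e)), 0)   [R4 at 1.2]
5. k(k(s(e), k(e, e)), 0)  →  k(k(s(e), e), 0)   [R1 at 1.2]
6. k(k(s(e), e), 0)  →  k(e, 0)   [R4 at 1]
7. k(e, 0)  →  0   [R1 at ε]

0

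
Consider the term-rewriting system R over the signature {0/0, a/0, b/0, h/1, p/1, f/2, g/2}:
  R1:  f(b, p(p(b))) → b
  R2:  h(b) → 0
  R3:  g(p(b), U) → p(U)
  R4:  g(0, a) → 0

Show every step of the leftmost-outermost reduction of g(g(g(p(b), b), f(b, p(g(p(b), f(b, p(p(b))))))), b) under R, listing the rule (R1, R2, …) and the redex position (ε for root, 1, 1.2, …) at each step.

p(b)

1. g(g(g(p(b), b), f(b, p(g(p(b), f(b, p(p(b))))))), b)  →  g(g(p(b), f(b, p(g(p(b), f(b, p(p(b))))))), b)   [R3 at 1.1]
2. g(g(p(b), f(b, p(g(p(b), f(b, p(p(b))))))), b)  →  g(p(f(b, p(g(p(b), f(b, p(p(b))))))), b)   [R3 at 1]
3. g(p(f(b, p(g(p(b), f(b, p(p(b))))))), b)  →  g(p(f(b, p(p(f(b, p(p(b))))))), b)   [R3 at 1.1.2.1]
4. g(p(f(b, p(p(f(b, p(p(b))))))), b)  →  g(p(f(b, p(p(b)))), b)   [R1 at 1.1.2.1.1]
5. g(p(f(b, p(p(b)))), b)  →  g(p(b), b)   [R1 at 1.1]
6. g(p(b), b)  →  p(b)   [R3 at ε]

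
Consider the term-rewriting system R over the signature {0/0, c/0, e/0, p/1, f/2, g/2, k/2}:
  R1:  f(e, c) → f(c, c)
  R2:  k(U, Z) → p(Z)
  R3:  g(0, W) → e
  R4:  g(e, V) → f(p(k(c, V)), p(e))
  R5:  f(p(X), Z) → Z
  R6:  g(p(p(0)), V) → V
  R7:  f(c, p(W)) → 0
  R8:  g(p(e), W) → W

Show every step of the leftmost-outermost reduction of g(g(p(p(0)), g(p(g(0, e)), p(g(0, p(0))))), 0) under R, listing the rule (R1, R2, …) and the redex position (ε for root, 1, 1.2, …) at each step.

0

1. g(g(p(p(0)), g(p(g(0, e)), p(g(0, p(0))))), 0)  →  g(g(p(g(0, e)), p(g(0, p(0)))), 0)   [R6 at 1]
2. g(g(p(g(0, e)), p(g(0, p(0)))), 0)  →  g(g(p(e), p(g(0, p(0)))), 0)   [R3 at 1.1.1]
3. g(g(p(e), p(g(0, p(0)))), 0)  →  g(p(g(0, p(0))), 0)   [R8 at 1]
4. g(p(g(0, p(0))), 0)  →  g(p(e), 0)   [R3 at 1.1]
5. g(p(e), 0)  →  0   [R8 at ε]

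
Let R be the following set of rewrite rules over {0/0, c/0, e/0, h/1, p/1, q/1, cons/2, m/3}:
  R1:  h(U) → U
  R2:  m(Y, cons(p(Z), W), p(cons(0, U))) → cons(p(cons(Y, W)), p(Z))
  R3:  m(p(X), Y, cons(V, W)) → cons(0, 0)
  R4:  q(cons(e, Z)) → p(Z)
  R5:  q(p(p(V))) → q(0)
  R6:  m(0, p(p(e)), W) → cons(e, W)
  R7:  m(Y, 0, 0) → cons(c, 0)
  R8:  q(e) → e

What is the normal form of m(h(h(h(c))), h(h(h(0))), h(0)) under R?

cons(c, 0)

1. m(h(h(h(c))), h(h(h(0))), h(0))  →  m(h(h(c)), h(h(h(0))), h(0))   [R1 at 1]
2. m(h(h(c)), h(h(h(0))), h(0))  →  m(h(c), h(h(h(0))), h(0))   [R1 at 1]
3. m(h(c), h(h(h(0))), h(0))  →  m(c, h(h(h(0))), h(0))   [R1 at 1]
4. m(c, h(h(h(0))), h(0))  →  m(c, h(h(0)), h(0))   [R1 at 2]
5. m(c, h(h(0)), h(0))  →  m(c, h(0), h(0))   [R1 at 2]
6. m(c, h(0), h(0))  →  m(c, 0, h(0))   [R1 at 2]
7. m(c, 0, h(0))  →  m(c, 0, 0)   [R1 at 3]
8. m(c, 0, 0)  →  cons(c, 0)   [R7 at ε]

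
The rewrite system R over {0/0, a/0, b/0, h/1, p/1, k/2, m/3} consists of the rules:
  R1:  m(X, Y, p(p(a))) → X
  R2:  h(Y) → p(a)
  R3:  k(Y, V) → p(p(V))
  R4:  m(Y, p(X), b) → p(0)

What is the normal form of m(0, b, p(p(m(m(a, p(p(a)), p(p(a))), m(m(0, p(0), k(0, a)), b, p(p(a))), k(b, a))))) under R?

0

1. m(0, b, p(p(m(m(a, p(p(a)), p(p(a))), m(m(0, p(0), k(0, a)), b, p(p(a))), k(b, a)))))  →  m(0, b, p(p(m(a, m(m(0, p(0), k(0, a)), b, p(p(a))), k(b, a)))))   [R1 at 3.1.1.1]
2. m(0, b, p(p(m(a, m(m(0, p(0), k(0, a)), b, p(p(a))), k(b, a)))))  →  m(0, b, p(p(m(a, m(0, p(0), k(0, a)), k(b, a)))))   [R1 at 3.1.1.2]
3. m(0, b, p(p(m(a, m(0, p(0), k(0, a)), k(b, a)))))  →  m(0, b, p(p(m(a, m(0, p(0), p(p(a))), k(b, a)))))   [R3 at 3.1.1.2.3]
4. m(0, b, p(p(m(a, m(0, p(0), p(p(a))), k(b, a)))))  →  m(0, b, p(p(m(a, 0, k(b, a)))))   [R1 at 3.1.1.2]
5. m(0, b, p(p(m(a, 0, k(b, a)))))  →  m(0, b, p(p(m(a, 0, p(p(a))))))   [R3 at 3.1.1.3]
6. m(0, b, p(p(m(a, 0, p(p(a))))))  →  m(0, b, p(p(a)))   [R1 at 3.1.1]
7. m(0, b, p(p(a)))  →  0   [R1 at ε]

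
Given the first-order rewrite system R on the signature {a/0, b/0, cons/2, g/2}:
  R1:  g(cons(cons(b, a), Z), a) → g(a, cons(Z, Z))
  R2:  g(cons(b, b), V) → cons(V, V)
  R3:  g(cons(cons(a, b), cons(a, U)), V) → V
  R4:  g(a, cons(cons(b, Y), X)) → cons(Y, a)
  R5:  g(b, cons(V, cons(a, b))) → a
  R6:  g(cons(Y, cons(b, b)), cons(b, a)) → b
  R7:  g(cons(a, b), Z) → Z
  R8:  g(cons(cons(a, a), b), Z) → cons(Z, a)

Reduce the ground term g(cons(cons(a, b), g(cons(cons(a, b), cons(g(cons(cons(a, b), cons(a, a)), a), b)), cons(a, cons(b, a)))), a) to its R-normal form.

a

1. g(cons(cons(a, b), g(cons(cons(a, b), cons(g(cons(cons(a, b), cons(a, a)), a), b)), cons(a, cons(b, a)))), a)  →  g(cons(cons(a, b), g(cons(cons(a, b), cons(a, b)), cons(a, cons(b, a)))), a)   [R3 at 1.2.1.2.1]
2. g(cons(cons(a, b), g(cons(cons(a, b), cons(a, b)), cons(a, cons(b, a)))), a)  →  g(cons(cons(a, b), cons(a, cons(b, a))), a)   [R3 at 1.2]
3. g(cons(cons(a, b), cons(a, cons(b, a))), a)  →  a   [R3 at ε]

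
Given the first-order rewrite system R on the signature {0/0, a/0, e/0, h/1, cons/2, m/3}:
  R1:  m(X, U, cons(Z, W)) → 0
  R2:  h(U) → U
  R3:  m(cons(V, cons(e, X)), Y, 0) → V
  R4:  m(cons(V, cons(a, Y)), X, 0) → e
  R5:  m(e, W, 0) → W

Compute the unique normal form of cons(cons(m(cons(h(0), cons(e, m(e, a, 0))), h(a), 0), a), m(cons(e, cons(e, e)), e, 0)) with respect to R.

1. cons(cons(m(cons(h(0), cons(e, m(e, a, 0))), h(a), 0), a), m(cons(e, cons(e, e)), e, 0))  →  cons(cons(h(0), a), m(cons(e, cons(e, e)), e, 0))   [R3 at 1.1]
2. cons(cons(h(0), a), m(cons(e, cons(e, e)), e, 0))  →  cons(cons(0, a), m(cons(e, cons(e, e)), e, 0))   [R2 at 1.1]
3. cons(cons(0, a), m(cons(e, cons(e, e)), e, 0))  →  cons(cons(0, a), e)   [R3 at 2]

cons(cons(0, a), e)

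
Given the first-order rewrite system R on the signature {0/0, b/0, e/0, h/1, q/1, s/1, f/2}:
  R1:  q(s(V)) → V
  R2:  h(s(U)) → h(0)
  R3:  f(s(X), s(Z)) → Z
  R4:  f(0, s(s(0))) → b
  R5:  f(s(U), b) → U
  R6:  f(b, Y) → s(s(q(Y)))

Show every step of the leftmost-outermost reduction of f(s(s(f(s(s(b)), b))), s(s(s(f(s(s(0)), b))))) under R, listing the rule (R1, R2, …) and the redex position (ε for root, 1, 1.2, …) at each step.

s(s(s(0)))

1. f(s(s(f(s(s(b)), b))), s(s(s(f(s(s(0)), b)))))  →  s(s(f(s(s(0)), b)))   [R3 at ε]
2. s(s(f(s(s(0)), b)))  →  s(s(s(0)))   [R5 at 1.1]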